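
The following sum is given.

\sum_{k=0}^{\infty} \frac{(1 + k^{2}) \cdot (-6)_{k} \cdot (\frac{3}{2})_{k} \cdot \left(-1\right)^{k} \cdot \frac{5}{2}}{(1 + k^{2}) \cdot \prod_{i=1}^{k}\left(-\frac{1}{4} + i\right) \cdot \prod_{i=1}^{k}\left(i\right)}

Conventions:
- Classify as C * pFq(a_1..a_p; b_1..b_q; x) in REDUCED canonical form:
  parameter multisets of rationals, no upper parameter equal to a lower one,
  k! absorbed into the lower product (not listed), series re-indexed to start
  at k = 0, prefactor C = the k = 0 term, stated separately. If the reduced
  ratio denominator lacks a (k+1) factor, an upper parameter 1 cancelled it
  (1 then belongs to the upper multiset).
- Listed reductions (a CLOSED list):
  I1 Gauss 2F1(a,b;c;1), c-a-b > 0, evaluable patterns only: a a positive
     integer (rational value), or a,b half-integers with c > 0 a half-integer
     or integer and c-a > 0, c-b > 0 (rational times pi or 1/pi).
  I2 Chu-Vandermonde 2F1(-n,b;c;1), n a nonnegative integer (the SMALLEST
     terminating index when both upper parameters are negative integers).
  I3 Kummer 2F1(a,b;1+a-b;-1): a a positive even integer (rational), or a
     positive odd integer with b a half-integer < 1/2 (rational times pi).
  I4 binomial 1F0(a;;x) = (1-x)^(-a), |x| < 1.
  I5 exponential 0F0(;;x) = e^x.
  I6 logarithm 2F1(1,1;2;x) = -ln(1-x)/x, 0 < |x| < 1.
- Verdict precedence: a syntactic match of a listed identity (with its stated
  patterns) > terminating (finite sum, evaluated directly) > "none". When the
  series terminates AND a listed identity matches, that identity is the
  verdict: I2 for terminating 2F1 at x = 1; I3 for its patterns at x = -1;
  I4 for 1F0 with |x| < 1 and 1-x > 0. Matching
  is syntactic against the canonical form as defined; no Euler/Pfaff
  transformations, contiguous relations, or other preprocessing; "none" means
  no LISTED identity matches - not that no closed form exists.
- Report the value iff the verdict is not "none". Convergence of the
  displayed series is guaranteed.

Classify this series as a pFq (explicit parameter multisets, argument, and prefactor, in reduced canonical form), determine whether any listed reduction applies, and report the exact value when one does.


The series (x = -1) is 2F1: upper {-6, \frac{3}{2}}, lower {\frac{3}{4}}, prefactor \frac{5}{2}. Verdict: terminating - upper parameter -6 makes this a finite sum (last index 6), evaluated exactly. Its exact value is \frac{38707525}{67298}.

Structural cue: x = -1 and striking the common factor k^2 + 1 reduces the term (C = 5/2).
Term ratio: r(k) = -1 * (k-6) (k+\frac{3}{2}) / [(k+\frac{3}{4}) (k+1)] - rational; roots negated = parameters, x = -1, C = \frac{5}{2}.


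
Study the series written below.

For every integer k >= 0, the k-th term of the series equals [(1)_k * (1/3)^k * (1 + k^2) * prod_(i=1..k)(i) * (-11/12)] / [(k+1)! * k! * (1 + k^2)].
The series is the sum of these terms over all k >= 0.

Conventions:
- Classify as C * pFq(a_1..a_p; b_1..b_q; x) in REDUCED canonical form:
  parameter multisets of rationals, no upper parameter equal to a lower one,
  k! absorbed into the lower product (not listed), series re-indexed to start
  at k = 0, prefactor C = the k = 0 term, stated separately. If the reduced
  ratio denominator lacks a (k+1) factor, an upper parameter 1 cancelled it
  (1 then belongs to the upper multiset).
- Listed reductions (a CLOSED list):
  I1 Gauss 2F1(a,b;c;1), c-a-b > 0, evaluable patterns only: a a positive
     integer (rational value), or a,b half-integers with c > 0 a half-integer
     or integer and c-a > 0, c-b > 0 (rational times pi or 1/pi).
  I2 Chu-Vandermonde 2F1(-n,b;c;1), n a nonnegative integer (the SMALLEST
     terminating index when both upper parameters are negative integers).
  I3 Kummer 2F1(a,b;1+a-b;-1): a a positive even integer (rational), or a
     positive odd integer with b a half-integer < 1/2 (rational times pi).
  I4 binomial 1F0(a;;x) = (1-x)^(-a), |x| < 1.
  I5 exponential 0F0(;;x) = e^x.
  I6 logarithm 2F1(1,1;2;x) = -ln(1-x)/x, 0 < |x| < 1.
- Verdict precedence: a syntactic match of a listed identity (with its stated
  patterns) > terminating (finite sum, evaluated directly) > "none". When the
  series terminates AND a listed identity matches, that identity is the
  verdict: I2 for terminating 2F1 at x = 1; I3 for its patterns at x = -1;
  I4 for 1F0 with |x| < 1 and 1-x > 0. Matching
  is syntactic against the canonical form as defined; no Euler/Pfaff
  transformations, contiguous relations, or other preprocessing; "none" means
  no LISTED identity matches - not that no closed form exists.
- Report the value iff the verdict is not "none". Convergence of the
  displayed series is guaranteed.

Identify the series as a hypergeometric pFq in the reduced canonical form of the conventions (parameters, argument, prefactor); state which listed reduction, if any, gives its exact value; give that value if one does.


Reduced: x = 1/3, 2F1, upper = {1, 1}, lower = {2}, C = -11/12. Verdict at x = 1/3: the logarithmic series (I6) matches (the logarithm: parameters (1,1;2), x = 1/3). Sum: (11/4) * ln(2/3).

Key step: with t_0 = -11/12, the running product (C = -11/12, x = 1/3) telescopes to a rising factorial.
Term ratio: r(k) = (1/3) * (k+1) (k+1) / [(k+2) (k+1)] - rational; roots negated = parameters, x = (1/3), C = -11/12.


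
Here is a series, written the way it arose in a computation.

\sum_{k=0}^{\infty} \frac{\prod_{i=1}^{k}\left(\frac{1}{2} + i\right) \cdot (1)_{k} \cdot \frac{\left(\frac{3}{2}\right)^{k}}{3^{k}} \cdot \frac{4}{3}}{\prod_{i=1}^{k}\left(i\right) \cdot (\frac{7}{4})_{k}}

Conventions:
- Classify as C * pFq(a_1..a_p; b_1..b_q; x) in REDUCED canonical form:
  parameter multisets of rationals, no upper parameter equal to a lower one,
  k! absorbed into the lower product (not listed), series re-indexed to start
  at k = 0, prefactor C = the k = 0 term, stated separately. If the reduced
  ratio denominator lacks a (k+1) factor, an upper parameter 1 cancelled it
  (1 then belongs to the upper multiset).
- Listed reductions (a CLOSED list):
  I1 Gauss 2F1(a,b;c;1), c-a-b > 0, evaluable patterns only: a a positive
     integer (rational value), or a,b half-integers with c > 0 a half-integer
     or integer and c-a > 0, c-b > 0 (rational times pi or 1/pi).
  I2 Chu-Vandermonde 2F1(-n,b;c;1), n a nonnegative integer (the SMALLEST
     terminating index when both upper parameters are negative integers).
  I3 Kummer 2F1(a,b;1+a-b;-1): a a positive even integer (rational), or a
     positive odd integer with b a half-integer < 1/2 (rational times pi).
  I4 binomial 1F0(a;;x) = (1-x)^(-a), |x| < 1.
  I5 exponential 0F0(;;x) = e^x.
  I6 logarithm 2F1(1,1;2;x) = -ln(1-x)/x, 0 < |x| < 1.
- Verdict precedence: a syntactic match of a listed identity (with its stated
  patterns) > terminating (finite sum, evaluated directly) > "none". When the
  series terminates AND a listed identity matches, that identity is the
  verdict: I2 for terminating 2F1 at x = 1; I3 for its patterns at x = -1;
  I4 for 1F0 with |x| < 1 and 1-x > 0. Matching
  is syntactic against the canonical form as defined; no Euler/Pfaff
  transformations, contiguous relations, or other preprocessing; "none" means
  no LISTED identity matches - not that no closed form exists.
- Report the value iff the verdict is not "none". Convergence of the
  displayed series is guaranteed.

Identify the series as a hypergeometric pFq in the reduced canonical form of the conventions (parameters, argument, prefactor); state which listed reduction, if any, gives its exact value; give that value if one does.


With C = \frac{4}{3}: the canonical form is 2F1(1, \frac{3}{2}; \frac{7}{4}; \frac{1}{2}). Verdict: none. No listed pattern accepts 2F1(1, \frac{3}{2}; \frac{7}{4}; \frac{1}{2}).

First insight: with t_0 = \frac{4}{3}, the running product (C = 4/3, x = 1/2) telescopes to a rising factorial.
Term ratio: r(k) = \frac{1}{2} * (k+1) (k+\frac{3}{2}) / [(k+\frac{7}{4}) (k+1)] - rational; roots negated = parameters, x = \frac{1}{2}, C = \frac{4}{3}.


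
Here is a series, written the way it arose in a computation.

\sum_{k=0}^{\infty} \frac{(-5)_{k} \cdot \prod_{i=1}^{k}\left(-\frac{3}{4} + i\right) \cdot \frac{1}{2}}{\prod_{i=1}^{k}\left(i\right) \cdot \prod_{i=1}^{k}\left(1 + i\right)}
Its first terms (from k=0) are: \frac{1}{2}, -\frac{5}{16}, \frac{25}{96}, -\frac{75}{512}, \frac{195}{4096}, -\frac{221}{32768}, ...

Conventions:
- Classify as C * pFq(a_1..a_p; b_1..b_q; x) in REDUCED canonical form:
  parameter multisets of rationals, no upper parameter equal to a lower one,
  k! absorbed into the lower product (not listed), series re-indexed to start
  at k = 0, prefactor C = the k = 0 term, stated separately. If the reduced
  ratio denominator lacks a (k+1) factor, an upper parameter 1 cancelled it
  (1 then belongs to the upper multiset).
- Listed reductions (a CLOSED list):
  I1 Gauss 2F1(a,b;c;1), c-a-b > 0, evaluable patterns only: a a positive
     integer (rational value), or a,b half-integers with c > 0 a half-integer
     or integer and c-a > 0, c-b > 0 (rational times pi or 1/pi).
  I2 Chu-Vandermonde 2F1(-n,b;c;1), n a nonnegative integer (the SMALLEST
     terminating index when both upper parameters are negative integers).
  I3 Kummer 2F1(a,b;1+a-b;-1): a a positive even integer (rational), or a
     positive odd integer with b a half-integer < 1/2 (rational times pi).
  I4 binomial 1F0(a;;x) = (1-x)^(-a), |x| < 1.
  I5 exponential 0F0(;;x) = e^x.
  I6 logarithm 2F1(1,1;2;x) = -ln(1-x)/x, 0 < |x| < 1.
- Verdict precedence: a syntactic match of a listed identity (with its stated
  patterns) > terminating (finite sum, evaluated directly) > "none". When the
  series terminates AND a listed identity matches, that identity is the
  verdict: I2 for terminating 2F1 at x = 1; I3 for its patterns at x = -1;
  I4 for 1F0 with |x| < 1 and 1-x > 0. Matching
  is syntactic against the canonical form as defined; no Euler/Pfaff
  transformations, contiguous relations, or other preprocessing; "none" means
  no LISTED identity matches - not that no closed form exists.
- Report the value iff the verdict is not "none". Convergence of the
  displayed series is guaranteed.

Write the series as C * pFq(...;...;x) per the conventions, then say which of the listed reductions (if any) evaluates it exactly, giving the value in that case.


This is \frac{1}{2} * 2F1(-5, \frac{1}{4}; 2; 1) in reduced canonical form. Verdict: the Chu-Vandermonde identity I2 applies (terminating 2F1 at x = 1 with n = 5, b = 1/4, c = 2). Exact value: \frac{33649}{98304}.

Structural cue: t_0 = \frac{1}{2} here, and the running product (C = 1/2, x = 1) telescopes to a rising factorial.
Ratio: r(k) = 1 * (k-5) (k+\frac{1}{4}) / [(k+2) (k+1)] - rational in k. x = 1; t_0 = \frac{1}{2}; negate the roots.


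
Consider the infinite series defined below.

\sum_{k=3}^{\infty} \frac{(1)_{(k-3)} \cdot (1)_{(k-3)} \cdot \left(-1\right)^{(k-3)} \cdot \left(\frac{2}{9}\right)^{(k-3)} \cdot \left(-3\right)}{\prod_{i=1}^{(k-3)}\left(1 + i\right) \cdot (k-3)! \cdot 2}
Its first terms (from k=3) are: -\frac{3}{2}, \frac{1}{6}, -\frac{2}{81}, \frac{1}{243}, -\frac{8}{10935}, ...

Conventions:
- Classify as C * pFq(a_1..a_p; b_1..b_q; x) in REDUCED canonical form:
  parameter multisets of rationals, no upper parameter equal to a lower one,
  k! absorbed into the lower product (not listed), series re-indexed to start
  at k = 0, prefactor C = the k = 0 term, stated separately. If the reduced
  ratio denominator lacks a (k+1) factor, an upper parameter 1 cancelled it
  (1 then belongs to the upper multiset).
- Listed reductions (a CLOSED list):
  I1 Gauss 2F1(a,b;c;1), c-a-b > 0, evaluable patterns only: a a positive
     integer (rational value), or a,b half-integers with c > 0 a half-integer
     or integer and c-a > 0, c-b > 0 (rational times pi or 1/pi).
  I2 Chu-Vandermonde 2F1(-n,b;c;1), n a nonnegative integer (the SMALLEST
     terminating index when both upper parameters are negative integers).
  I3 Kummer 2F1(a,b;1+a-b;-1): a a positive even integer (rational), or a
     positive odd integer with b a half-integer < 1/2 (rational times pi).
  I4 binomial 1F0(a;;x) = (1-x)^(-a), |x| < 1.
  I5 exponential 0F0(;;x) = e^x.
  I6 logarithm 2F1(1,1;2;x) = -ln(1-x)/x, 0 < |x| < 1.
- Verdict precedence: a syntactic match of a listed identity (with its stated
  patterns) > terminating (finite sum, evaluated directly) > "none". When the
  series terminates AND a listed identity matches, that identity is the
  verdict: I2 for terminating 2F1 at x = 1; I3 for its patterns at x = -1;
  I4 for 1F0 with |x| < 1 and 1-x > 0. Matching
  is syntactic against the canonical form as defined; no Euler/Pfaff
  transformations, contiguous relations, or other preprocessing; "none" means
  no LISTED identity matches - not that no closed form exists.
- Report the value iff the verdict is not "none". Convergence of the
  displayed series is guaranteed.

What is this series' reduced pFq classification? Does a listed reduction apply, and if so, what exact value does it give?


The series (x = -\frac{2}{9}) is 2F1: upper {1, 1}, lower {2}, prefactor -\frac{3}{2}. Verdict: the I6 logarithm reduction fires (the logarithm: parameters (1,1;2), x = -\frac{2}{9}). Exact value: \left(-\frac{27}{4}\right) \cdot \ln\left(\frac{11}{9}\right).

Key observation: from the first term -\frac{3}{2}: the constant factors (prefactor -3/2) combine into one prefactor.
Ratio: r(k) = -\frac{2}{9} * (k+1) (k+1) / [(k+2) (k+1)] ; factor over Q: parameters, x = -\frac{2}{9}, and C = -\frac{3}{2}.


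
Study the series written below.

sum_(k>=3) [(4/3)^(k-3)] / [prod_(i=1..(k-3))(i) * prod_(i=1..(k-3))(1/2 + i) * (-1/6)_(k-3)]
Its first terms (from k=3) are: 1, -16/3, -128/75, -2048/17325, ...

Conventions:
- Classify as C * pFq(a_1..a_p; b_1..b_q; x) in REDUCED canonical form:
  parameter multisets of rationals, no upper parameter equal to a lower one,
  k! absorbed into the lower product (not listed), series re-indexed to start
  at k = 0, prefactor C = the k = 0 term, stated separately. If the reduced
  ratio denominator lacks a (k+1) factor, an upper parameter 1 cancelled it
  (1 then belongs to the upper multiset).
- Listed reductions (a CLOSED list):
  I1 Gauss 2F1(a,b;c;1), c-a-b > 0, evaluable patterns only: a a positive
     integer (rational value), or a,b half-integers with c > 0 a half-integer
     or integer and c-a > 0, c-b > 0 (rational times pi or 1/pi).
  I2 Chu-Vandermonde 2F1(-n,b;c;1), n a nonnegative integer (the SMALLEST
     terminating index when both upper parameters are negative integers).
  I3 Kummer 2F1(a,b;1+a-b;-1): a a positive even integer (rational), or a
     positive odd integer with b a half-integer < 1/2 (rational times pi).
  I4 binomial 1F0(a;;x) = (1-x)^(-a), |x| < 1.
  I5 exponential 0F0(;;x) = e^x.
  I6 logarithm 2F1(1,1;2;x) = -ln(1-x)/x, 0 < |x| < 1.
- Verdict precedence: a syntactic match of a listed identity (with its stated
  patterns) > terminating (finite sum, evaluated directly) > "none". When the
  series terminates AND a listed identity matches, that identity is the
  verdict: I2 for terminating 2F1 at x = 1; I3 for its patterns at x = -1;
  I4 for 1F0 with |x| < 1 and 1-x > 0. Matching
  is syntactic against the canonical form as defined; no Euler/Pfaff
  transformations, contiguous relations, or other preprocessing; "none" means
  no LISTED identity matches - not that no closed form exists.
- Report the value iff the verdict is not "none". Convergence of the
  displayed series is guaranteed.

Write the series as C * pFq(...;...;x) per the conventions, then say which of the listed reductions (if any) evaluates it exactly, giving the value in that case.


Classification (C = 1): 0F2 with upper {-}, lower {-1/6, 3/2}, argument x = 4/3. Verdict: none - this 0F2 at x = 4/3 matches no listed pattern, and upper {-} holds no stopper.

First insight: t_0 being 1, the product of the first k integers (prefactor 1) is k!.
Ratio: r(k) = (4/3) * 1 / [(k-1/6) (k+3/2) (k+1)] - rational; roots negated = parameters, x = (4/3), C = 1.


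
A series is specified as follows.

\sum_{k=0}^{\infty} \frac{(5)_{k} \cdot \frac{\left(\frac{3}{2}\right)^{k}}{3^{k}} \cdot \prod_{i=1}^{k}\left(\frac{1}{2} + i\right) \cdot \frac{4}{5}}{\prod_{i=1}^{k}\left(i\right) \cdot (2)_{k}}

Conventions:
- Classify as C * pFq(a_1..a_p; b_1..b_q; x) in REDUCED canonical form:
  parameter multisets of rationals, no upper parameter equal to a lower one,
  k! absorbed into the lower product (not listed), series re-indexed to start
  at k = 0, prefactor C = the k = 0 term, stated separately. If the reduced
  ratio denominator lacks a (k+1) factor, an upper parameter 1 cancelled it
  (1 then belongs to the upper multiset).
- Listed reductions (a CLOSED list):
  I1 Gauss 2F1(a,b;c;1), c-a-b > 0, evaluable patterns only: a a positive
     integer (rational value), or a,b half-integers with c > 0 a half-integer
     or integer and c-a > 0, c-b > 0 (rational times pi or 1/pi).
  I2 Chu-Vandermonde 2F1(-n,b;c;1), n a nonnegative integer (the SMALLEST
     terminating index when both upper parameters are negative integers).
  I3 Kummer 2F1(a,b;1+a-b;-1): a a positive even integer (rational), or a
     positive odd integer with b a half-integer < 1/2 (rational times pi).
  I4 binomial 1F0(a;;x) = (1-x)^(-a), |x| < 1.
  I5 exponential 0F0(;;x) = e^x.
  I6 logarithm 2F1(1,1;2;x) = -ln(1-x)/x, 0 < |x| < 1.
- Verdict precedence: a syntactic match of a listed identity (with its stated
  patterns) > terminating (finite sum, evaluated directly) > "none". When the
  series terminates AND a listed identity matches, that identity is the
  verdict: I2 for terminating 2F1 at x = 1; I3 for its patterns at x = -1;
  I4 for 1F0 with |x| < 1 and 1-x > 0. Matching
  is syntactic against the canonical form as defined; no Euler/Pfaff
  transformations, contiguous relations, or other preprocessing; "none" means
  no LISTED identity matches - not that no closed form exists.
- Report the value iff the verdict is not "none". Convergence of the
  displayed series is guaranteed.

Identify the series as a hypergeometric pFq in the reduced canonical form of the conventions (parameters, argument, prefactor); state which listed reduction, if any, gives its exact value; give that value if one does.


Canonical form: C = \frac{4}{5} times 2F1 with upper {\frac{3}{2}, 5}, lower {2}, x = \frac{1}{2}. Verdict: none. No listed pattern accepts 2F1(\frac{3}{2}, 5; 2; \frac{1}{2}).

Key observation: t_0 being \frac{4}{5}, the two k-th powers (C = 4/5) combine into one argument.
Adjacent-term ratio: r(k) = \frac{1}{2} * (k+\frac{3}{2}) (k+5) / [(k+2) (k+1)] ; factor over Q: parameters, x = \frac{1}{2}, and C = \frac{4}{5}.


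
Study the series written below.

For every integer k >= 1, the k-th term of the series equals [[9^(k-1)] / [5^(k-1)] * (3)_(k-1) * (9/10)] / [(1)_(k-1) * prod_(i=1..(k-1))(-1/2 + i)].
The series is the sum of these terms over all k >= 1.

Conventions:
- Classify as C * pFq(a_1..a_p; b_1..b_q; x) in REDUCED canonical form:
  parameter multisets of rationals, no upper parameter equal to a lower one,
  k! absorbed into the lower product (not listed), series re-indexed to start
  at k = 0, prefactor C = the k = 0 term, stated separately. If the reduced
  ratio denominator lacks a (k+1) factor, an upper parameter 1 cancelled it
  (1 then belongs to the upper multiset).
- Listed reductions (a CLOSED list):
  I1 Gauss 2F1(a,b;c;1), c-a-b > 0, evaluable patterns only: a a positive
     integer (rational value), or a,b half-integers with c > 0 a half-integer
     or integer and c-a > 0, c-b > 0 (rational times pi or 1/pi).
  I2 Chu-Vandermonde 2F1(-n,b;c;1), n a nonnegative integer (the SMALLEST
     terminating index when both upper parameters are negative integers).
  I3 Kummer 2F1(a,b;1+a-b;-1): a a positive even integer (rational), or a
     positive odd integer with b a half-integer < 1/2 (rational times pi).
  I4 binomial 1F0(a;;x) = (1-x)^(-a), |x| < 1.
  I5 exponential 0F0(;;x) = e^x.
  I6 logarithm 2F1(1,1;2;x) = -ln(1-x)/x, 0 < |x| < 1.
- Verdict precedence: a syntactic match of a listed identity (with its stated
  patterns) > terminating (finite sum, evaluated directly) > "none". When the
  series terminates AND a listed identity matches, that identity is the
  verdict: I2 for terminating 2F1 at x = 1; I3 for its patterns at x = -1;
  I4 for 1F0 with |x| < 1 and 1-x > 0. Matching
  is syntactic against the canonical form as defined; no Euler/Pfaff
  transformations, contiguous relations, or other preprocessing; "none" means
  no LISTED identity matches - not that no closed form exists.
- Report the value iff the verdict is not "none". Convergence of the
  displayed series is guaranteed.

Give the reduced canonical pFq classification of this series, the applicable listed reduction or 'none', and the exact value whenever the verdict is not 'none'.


Canonical form: C = 9/10 times 1F1 with upper {3}, lower {1/2}, x = 9/5. Verdict: none. No listed pattern accepts 1F1(3; 1/2; 9/5).

Key observation: from the first term 9/10: (1)_k (C = 9/10, x = 9/5) is k! itself.
Adjacent-term ratio: r(k) = (9/5) * (k+3) / [(k+1/2) (k+1)] - poly over poly, x = (9/5) from leading terms; C = 9/10 at k = 0.


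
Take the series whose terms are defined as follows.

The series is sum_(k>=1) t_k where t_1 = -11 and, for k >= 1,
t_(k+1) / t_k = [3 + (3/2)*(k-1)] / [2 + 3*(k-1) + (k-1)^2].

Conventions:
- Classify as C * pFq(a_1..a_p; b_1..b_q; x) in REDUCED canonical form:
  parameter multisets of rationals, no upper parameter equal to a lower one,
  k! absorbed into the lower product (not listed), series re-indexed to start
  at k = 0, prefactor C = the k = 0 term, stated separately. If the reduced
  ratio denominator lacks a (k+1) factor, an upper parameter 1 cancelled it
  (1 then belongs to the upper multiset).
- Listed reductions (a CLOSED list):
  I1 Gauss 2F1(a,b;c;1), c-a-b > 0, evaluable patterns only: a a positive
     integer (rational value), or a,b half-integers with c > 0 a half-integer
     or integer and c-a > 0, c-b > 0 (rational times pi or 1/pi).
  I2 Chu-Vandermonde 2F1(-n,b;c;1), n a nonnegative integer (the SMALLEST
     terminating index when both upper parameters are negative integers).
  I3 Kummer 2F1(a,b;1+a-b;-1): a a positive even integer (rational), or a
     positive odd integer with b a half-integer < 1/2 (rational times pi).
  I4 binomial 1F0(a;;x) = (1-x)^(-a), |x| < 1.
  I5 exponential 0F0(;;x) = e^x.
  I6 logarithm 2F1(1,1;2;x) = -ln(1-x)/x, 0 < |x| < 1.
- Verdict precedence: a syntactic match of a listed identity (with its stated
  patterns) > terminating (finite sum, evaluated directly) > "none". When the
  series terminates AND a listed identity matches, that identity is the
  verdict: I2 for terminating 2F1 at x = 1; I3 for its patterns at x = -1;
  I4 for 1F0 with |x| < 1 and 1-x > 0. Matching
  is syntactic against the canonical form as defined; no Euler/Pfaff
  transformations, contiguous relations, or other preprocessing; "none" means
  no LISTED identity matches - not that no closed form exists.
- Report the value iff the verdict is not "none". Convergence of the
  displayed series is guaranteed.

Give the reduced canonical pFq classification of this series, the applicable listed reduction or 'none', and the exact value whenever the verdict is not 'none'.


x = 3/2 here; the reduced form reads 0F0, upper {-}, lower {-}, C = -11. Verdict: the exponential series (I5) fires (the 0F0 exponential series at x = 3/2). Value: (-11) * e^(3/2).

Structural cue: with t_0 = -11, the parameter 2 appears in both the upper and lower lists and cancels.
Step ratio: r(k) = (3/2) * 1 / [(k+1)] - poly over poly, x = (3/2) from leading terms; C = -11 at k = 0.


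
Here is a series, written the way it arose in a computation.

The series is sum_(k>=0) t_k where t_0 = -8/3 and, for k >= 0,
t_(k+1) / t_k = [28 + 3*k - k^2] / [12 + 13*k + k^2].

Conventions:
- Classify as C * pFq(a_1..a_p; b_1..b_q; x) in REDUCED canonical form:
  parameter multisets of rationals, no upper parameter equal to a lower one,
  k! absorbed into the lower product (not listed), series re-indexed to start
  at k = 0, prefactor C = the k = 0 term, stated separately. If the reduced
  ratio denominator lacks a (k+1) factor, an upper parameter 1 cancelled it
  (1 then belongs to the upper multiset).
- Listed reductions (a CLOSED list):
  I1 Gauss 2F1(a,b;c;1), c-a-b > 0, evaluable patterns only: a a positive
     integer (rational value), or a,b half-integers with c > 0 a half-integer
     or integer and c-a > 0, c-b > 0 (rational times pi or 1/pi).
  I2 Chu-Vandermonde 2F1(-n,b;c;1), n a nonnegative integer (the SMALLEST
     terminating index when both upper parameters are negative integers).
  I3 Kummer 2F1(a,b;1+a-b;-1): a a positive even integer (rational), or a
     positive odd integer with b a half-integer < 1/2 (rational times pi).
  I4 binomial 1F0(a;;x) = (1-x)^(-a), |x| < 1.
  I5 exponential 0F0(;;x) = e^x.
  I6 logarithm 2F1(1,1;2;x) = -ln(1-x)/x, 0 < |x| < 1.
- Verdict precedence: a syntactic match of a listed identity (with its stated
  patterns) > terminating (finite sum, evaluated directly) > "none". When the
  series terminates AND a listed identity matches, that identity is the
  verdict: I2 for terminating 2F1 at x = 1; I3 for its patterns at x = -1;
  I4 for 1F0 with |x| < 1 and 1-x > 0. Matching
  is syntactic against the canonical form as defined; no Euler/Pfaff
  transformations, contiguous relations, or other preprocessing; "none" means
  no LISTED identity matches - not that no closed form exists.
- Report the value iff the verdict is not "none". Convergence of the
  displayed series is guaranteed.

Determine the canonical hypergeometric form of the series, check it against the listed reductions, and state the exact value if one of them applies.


The series (x = -1) is 2F1: upper {-7, 4}, lower {12}, prefactor -8/3. Verdict: this is Kummer's theorem (I3) (x = -1; c = 12 equals 1+a-b for upper {-7, 4}: listed pattern). Hence: -220/9.

The tell: t_0 = -8/3 here, and factor the ratio over Q (C = -8/3, x = -1): negated roots = parameters.
Step ratio: r(k) = (-1) * (k-7) (k+4) / [(k+12) (k+1)] - rational; roots negated = parameters, x = (-1), C = -8/3.


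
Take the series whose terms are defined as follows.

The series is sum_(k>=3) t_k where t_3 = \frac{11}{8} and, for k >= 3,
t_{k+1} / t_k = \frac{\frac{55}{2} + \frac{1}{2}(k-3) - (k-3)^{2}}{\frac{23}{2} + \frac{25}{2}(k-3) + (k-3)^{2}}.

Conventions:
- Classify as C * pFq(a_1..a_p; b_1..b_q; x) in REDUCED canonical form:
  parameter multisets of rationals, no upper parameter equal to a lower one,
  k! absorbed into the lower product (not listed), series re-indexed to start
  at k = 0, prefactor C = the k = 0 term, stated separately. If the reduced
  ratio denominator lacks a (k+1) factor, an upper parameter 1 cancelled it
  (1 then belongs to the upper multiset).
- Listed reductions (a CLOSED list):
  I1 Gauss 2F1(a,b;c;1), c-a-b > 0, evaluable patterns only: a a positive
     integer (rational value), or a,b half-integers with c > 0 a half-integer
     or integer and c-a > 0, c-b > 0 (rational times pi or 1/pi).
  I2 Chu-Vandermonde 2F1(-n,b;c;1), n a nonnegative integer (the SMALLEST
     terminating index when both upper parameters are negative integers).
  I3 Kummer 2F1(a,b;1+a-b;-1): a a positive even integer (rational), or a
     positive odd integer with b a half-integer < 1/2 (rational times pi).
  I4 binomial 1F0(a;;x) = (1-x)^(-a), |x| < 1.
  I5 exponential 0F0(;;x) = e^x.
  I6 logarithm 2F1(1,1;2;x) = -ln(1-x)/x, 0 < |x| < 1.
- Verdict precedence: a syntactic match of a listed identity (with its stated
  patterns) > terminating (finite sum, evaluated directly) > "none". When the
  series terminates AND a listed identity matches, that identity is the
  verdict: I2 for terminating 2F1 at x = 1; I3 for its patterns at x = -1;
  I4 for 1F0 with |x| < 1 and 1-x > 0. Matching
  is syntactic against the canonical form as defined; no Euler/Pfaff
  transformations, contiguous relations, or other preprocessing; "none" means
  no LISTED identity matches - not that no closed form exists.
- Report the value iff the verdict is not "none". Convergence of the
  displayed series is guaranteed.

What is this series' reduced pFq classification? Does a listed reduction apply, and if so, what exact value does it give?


With C = \frac{11}{8}: the canonical form is 2F1(-\frac{11}{2}, 5; \frac{23}{2}; -1). Verdict at x = -1: Kummer's theorem (I3) matches (x = -1; c = \frac{23}{2} equals 1+a-b for upper {-\frac{11}{2}, 5}: listed pattern). Hence: \frac{480134655}{134217728} \cdot \pi.

Structural cue: x = -1 and factor the ratio over Q (C = 11/8): negated roots = parameters.
Consecutive-term ratio: r(k) = -1 * (k-\frac{11}{2}) (k+5) / [(k+\frac{23}{2}) (k+1)] - rational in k, leading ratio -1; with t_0 = \frac{11}{8}, classification follows.


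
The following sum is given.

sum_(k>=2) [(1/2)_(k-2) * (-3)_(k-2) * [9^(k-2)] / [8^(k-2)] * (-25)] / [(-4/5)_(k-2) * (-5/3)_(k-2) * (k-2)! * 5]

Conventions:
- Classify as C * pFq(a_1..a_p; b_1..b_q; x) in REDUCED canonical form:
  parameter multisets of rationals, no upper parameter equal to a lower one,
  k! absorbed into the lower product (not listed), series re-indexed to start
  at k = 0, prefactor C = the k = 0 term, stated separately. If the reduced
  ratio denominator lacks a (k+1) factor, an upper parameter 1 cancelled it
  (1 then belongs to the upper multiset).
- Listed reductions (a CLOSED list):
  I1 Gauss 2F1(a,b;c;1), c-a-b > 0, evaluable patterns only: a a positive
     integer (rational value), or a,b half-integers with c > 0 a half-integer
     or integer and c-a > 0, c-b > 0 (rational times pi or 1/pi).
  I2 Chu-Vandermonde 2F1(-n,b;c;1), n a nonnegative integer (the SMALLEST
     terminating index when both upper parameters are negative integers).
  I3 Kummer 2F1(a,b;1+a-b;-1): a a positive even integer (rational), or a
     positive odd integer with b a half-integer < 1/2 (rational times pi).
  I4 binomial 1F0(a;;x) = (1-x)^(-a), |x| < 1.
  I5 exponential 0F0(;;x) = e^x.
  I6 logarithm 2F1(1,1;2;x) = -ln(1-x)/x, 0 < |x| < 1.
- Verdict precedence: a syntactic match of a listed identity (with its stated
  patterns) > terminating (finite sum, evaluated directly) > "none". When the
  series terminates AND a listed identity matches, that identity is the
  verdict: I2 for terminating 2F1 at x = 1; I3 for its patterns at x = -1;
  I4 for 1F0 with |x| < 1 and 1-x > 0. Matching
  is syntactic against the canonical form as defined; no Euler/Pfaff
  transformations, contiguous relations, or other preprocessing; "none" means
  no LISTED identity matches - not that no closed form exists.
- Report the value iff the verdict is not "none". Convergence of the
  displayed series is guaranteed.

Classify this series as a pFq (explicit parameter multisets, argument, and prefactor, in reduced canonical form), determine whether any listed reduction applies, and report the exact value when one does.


Canonical form: C = -5 times 2F2 with upper {-3, 1/2}, lower {-5/3, -4/5}, x = 9/8. Verdict: terminating. With -3 upstairs the series is a 4-term polynomial sum; evaluated term by term. Its exact value is -6966035/65536.

Key observation: with t_0 = -5, the constant factors (C = -5) combine into one prefactor.
Adjacent-term ratio: r(k) = (9/8) * (k-3) (k+1/2) / [(k-5/3) (k-4/5) (k+1)] ; factor over Q: parameters, x = (9/8), and C = -5.


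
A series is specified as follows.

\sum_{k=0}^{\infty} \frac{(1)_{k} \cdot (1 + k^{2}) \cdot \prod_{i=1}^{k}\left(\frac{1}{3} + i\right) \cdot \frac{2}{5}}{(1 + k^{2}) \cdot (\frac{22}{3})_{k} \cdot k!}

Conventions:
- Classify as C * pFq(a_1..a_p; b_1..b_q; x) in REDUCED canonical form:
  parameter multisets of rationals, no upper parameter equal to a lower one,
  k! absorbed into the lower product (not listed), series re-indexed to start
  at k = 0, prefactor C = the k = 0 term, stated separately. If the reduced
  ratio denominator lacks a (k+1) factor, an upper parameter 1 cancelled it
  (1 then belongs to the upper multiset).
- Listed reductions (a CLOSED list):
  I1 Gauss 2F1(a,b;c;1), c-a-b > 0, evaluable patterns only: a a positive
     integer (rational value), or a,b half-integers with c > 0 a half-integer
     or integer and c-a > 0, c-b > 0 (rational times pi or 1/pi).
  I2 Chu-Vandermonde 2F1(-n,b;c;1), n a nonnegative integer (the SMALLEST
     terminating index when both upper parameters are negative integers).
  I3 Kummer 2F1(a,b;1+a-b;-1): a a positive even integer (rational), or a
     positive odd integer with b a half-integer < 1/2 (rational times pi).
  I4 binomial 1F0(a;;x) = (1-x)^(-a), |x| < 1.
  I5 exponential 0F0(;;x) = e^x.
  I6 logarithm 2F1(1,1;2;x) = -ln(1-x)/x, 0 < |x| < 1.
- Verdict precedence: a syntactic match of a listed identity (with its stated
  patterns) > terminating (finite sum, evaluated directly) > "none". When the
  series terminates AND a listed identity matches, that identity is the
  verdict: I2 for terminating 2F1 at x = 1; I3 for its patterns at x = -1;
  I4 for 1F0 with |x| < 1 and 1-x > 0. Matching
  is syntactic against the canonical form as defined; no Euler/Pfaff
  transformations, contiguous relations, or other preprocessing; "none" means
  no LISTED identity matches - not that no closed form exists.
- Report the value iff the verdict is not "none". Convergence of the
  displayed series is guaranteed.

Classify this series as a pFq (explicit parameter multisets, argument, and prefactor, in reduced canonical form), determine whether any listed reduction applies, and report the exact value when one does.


First insight: t_0 = \frac{2}{5} here, and the running product (C = 2/5) telescopes to a rising factorial.
Step ratio: r(k) = 1 * (k+1) (k+\frac{4}{3}) / [(k+\frac{22}{3}) (k+1)] - rational in k, leading ratio 1; with t_0 = \frac{2}{5}, classification follows.

Classification (C = \frac{2}{5}): 2F1 with upper {1, \frac{4}{3}}, lower {\frac{22}{3}}, argument x = 1. Verdict at x = 1: the Gauss summation I1 matches (x = 1: the Gamma ratio telescopes since c-a-b = 5 > 0 and a = 1 in Z>0). Value: \frac{38}{75}.


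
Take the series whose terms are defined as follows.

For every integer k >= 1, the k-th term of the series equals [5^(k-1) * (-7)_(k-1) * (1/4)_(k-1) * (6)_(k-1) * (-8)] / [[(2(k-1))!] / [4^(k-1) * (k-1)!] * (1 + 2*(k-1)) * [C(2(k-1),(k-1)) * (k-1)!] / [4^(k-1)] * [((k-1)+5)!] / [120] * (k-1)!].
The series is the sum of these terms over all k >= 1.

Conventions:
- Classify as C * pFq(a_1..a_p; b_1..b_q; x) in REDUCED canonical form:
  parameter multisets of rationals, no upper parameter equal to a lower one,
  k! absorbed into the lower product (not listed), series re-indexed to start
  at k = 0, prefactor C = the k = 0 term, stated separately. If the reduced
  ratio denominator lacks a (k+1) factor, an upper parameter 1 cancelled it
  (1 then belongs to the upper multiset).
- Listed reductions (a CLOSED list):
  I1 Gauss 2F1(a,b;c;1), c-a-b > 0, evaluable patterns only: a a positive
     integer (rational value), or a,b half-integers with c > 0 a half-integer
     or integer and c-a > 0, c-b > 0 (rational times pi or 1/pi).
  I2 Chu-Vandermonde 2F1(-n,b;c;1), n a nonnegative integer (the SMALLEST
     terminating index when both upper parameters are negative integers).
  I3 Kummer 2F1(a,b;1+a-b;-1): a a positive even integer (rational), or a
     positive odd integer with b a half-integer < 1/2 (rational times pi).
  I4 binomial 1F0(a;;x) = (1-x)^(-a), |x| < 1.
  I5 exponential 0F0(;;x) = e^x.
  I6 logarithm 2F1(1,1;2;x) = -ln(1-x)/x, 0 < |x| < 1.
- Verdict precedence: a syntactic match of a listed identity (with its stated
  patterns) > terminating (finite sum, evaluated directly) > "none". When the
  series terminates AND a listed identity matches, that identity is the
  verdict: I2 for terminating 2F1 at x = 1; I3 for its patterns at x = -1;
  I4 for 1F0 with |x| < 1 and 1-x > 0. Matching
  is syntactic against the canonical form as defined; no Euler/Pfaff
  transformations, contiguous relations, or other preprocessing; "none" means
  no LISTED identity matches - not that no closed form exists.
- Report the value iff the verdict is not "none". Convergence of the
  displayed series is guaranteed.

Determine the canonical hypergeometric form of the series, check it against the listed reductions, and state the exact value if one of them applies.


At argument 5: a 2F2 with upper {-7, 1/4}, lower {1/2, 3/2}, scaled by C = -8. Verdict: terminating. With -7 upstairs the series is a 8-term polynomial sum; evaluated term by term. Exact value: 223232/891891.

Structural cue: t_0 being -8, the lower (2k+1) factor (C = -8, x = 5) shifts a half-integer Pochhammer.
Step ratio: r(k) = 5 * (k-7) (k+1/4) / [(k+1/2) (k+3/2) (k+1)] - rational in k, leading ratio 5; with t_0 = -8, classification follows.


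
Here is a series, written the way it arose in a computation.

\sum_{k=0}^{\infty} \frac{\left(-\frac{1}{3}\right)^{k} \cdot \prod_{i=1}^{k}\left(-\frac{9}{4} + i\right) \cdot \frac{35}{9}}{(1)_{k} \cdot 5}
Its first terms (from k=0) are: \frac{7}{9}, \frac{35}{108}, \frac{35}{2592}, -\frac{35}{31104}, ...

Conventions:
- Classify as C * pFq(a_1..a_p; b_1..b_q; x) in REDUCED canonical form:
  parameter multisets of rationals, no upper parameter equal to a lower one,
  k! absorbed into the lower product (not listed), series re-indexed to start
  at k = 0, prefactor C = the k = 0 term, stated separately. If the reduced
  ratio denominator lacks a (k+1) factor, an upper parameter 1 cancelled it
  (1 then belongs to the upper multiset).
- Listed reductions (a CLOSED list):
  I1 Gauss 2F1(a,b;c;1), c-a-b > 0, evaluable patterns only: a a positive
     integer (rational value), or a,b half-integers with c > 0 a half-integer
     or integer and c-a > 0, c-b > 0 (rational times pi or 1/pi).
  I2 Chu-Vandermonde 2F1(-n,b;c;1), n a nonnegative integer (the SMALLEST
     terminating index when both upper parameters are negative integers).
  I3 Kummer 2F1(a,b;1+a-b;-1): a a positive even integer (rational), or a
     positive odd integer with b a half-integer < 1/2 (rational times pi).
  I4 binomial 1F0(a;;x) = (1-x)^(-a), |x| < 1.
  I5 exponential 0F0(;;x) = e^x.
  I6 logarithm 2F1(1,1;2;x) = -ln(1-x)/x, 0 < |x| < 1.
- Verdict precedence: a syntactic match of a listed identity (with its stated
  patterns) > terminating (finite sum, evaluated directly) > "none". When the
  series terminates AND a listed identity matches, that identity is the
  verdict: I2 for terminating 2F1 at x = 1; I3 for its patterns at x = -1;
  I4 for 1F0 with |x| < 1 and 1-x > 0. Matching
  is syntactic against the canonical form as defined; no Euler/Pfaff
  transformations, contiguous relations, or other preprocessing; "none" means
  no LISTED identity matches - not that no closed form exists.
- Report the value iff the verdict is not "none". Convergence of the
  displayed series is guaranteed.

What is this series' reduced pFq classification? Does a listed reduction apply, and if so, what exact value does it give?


With C = \frac{7}{9}: the canonical form is 1F0(-\frac{5}{4}; -; -\frac{1}{3}). Verdict: this is the binomial series (I4) (the 1F0 binomial series: exponent 5/4, x = -\frac{1}{3}). Exact value: \frac{7}{9} \cdot \left(\frac{4}{3}\right)^{\frac{5}{4}}.

Structural cue: from the first term \frac{7}{9}: the constant factors (C = 7/9) combine into one prefactor.
Ratio: r(k) = -\frac{1}{3} * (k-\frac{5}{4}) / [(k+1)] - poly over poly, x = -\frac{1}{3} from leading terms; C = \frac{7}{9} at k = 0.


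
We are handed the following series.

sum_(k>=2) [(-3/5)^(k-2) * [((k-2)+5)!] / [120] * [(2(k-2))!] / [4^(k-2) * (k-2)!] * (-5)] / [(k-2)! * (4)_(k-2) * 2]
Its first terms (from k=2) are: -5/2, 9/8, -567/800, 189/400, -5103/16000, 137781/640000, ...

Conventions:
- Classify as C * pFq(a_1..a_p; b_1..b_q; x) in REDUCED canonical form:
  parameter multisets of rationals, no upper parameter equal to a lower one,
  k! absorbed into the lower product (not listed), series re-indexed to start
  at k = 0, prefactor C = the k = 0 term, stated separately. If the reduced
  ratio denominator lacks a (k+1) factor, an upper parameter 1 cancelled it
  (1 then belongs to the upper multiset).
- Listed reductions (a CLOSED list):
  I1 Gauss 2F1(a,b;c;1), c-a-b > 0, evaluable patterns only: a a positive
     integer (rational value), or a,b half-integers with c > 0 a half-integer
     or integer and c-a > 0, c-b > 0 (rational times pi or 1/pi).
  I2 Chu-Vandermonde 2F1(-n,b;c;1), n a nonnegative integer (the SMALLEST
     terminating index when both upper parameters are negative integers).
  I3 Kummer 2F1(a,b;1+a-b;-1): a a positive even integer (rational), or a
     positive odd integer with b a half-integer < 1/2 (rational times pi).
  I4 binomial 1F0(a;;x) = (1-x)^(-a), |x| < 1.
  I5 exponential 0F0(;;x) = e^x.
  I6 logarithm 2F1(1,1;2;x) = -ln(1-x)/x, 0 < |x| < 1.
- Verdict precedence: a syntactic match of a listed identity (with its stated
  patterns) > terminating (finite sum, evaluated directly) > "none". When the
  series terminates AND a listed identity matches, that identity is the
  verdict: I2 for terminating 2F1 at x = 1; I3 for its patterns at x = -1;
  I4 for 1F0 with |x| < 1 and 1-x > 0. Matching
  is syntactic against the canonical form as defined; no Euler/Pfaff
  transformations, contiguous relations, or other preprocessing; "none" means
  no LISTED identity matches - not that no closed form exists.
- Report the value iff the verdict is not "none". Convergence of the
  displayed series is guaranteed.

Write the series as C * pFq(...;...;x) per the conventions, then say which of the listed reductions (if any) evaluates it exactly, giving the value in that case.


Key observation: x = (-3/5) and the factorial ratio (C = -5/2) (k+a-1)!/(a-1)! is a rising factorial (a)_k.
Adjacent-term ratio: r(k) = (-3/5) * (k+1/2) (k+6) / [(k+4) (k+1)] ; factor over Q: parameters, x = (-3/5), and C = -5/2.

Canonical form: C = -5/2 times 2F1 with upper {1/2, 6}, lower {4}, x = -3/5. Verdict: none - at argument -3/5 the multisets {1/2, 6} ; {4} match no listed identity.
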